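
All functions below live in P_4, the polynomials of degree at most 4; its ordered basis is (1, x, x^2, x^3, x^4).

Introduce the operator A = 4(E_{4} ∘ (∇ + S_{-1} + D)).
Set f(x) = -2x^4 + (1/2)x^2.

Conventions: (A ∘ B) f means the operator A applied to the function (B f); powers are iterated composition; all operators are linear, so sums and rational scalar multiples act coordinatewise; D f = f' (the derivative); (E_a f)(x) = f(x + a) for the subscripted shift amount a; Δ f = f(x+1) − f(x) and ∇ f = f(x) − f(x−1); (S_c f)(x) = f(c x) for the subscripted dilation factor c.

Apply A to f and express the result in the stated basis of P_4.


g(x) = -8x^4 - 192x^3 - 1486x^2 - 4744x - 5434

∇ f = -8x^3 + 12x^2 - 7x + 3/2
S_{-1} f = -2x^4 + (1/2)x^2
D f = -8x^3 + x
(∇ + S_{-1} + D) f = -2x^4 - 16x^3 + (25/2)x^2 - 6x + 3/2
E_{4} (∇ + S_{-1} + D) f = -2x^4 - 48x^3 - (743/2)x^2 - 1186x - 2717/2
(4(E_{4} ∘ (∇ + S_{-1} + D))) f = -8x^4 - 192x^3 - 1486x^2 - 4744x - 5434


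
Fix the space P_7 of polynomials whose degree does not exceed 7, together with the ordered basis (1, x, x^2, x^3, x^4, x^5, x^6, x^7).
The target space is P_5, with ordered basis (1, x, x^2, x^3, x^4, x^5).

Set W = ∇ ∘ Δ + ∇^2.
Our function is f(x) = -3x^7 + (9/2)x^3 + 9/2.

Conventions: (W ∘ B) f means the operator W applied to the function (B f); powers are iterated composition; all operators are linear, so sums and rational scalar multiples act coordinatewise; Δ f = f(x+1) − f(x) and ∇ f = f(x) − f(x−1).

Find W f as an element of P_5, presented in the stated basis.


Δ f = -21x^6 - 63x^5 - 105x^4 - 105x^3 - (99/2)x^2 - (15/2)x + 3/2
∇ Δ f = -126x^5 - 210x^3 - 15x
∇ f = -21x^6 + 63x^5 - 105x^4 + 105x^3 - (99/2)x^2 + (15/2)x + 3/2
∇ ∇ f = -126x^5 + 630x^4 - 1470x^3 + 1890x^2 - 1275x + 351
(∇ ∘ Δ + ∇^2) f = -252x^5 + 630x^4 - 1680x^3 + 1890x^2 - 1290x + 351

the image equals g(x) = -252x^5 + 630x^4 - 1680x^3 + 1890x^2 - 1290x + 351


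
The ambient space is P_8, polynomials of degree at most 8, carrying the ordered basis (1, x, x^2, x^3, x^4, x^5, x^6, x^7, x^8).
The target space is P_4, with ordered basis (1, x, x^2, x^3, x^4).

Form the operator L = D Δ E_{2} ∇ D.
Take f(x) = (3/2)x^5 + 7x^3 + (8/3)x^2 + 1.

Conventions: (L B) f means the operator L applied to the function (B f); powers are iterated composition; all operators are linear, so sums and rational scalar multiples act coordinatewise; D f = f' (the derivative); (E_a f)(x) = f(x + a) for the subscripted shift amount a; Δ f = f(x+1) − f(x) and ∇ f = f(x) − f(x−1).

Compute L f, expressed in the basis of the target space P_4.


the result is g(x) = 180x + 360

D f = (15/2)x^4 + 21x^2 + (16/3)x
∇ D f = 30x^3 - 45x^2 + 72x - 139/6
E_{2} ∇ D f = 30x^3 + 135x^2 + 252x + 1085/6
Δ E_{2} ∇ D f = 90x^2 + 360x + 417
D (Δ E_{2} ∇ D) f = 180x + 360


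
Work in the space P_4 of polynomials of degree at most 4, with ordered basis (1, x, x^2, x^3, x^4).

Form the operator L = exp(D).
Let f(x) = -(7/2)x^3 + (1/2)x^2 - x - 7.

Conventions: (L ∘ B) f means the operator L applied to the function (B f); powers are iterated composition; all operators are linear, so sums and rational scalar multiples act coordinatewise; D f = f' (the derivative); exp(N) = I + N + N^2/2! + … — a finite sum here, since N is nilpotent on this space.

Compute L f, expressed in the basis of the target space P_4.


order-1 term: -(21/2)x^2 + x - 1
order-2 term: -(21/2)x + 1/2
order-3 term: -7/2
the series for exp(D) f terminates at order 3
exp(D) f = -(7/2)x^3 - 10x^2 - (21/2)x - 11

the result is g(x) = -(7/2)x^3 - 10x^2 - (21/2)x - 11


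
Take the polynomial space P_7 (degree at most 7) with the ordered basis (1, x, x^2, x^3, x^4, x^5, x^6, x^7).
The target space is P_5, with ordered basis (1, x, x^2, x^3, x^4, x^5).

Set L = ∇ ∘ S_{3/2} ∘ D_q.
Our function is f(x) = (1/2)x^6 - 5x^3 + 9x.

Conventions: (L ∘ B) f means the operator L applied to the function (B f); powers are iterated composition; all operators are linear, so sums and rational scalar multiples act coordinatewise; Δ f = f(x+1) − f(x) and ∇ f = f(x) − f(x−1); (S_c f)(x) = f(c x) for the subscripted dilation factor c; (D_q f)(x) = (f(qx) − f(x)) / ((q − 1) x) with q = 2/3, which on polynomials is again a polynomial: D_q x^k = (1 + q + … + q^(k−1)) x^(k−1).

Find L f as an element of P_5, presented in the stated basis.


the image equals g(x) = (3325/64)x^4 - (3325/32)x^3 + (3325/32)x^2 - (6365/64)x + 2185/64

D_q f = (665/486)x^5 - (95/9)x^2 + 9
S_{3/2} D_q f = (665/64)x^5 - (95/4)x^2 + 9
∇ S_{3/2} D_q f = (3325/64)x^4 - (3325/32)x^3 + (3325/32)x^2 - (6365/64)x + 2185/64


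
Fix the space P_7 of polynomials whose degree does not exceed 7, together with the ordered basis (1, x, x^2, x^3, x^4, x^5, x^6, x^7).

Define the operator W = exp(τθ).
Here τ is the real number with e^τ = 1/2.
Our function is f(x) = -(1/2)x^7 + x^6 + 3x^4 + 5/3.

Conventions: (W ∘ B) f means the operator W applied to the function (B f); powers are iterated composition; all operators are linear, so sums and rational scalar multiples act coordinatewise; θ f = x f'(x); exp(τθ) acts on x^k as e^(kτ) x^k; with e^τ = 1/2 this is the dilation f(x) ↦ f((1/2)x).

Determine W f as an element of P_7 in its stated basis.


g(x) = -(1/256)x^7 + (1/64)x^6 + (3/16)x^4 + 5/3

exp(τθ) x^k = e^(kτ) x^k; with e^τ = 1/2 this sends x^k to (1/2)^k x^k
x^4 ↦ 1/16 x^4
x^6 ↦ 1/64 x^6
x^7 ↦ 1/128 x^7
applying this coordinatewise to f: exp(τθ) f = -(1/256)x^7 + (1/64)x^6 + (3/16)x^4 + 5/3


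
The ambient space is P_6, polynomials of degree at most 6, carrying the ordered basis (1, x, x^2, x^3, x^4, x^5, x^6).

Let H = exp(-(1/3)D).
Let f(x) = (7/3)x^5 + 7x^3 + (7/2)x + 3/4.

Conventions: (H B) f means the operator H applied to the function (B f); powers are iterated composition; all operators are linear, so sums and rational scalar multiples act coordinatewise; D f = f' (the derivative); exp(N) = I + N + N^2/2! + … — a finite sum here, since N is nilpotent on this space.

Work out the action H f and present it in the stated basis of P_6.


the result is g(x) = (7/3)x^5 - (35/9)x^4 + (259/27)x^3 - (637/81)x^2 + (2905/486)x - 1999/2916

order-1 term: -(35/9)x^4 - 7x^2 - 7/6
order-2 term: (70/27)x^3 + (7/3)x
order-3 term: -(70/81)x^2 - 7/27
order-4 term: (35/243)x
order-5 term: -7/729
the series for exp(-(1/3)D) f terminates at order 5
exp(-(1/3)D) f = (7/3)x^5 - (35/9)x^4 + (259/27)x^3 - (637/81)x^2 + (2905/486)x - 1999/2916


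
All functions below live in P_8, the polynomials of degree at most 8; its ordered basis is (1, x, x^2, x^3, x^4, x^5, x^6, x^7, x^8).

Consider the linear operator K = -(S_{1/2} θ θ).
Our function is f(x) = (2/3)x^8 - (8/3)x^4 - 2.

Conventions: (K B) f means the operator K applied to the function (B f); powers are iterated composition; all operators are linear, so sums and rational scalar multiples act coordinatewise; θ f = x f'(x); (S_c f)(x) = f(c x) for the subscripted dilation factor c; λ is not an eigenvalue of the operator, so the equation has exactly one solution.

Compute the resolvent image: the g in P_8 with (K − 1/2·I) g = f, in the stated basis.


the image equals g(x) = -(8/9)x^8 + (16/9)x^4 + 4

write g with unknown coordinates in the stated basis and equate coefficients in (K − 1/2·I) g = f
solving from the highest basis element down gives g = -(8/9)x^8 + (16/9)x^4 + 4
check: K g = (2/9)x^8 - (16/9)x^4
so K g − 1/2·g = (2/3)x^8 - (8/3)x^4 - 2 = f ✓


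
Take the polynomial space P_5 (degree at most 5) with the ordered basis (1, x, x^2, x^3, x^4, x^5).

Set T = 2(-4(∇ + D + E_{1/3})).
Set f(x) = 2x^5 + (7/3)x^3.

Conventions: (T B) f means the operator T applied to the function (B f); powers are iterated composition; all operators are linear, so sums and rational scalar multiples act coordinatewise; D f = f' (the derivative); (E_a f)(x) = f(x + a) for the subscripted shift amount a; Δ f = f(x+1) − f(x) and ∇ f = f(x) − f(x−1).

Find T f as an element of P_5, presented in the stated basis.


the image equals g(x) = -16x^5 - (560/3)x^4 + (1112/9)x^3 - (8008/27)x^2 + (10432/81)x - 8608/243

∇ f = 10x^4 - 20x^3 + 27x^2 - 17x + 13/3
D f = 10x^4 + 7x^2
E_{1/3} f = 2x^5 + (10/3)x^4 + (41/9)x^3 + (83/27)x^2 + (73/81)x + 23/243
(∇ + D + E_{1/3}) f = 2x^5 + (70/3)x^4 - (139/9)x^3 + (1001/27)x^2 - (1304/81)x + 1076/243
(-4(∇ + D + E_{1/3})) f = -8x^5 - (280/3)x^4 + (556/9)x^3 - (4004/27)x^2 + (5216/81)x - 4304/243
(2(-4(∇ + D + E_{1/3}))) f = -16x^5 - (560/3)x^4 + (1112/9)x^3 - (8008/27)x^2 + (10432/81)x - 8608/243


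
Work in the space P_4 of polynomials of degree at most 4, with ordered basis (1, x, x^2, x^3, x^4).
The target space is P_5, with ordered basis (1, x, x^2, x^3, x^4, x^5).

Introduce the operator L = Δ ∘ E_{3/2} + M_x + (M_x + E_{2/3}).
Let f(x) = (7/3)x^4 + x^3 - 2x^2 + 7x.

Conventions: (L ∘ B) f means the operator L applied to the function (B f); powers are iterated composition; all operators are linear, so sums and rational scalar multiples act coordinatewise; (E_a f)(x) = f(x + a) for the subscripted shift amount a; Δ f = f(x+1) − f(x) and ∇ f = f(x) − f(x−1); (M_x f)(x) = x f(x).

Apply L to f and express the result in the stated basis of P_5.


E_{3/2} f = (7/3)x^4 + 15x^3 + 34x^2 + (157/4)x + 339/16
Δ E_{3/2} f = (28/3)x^3 + 59x^2 + (367/3)x + 1087/12
M_x f = (7/3)x^5 + x^4 - 2x^3 + 7x^2
M_x f = (7/3)x^5 + x^4 - 2x^3 + 7x^2
E_{2/3} f = (7/3)x^4 + (65/9)x^3 + (56/9)x^2 + (683/81)x + 1102/243
(M_x + E_{2/3}) f = (7/3)x^5 + (10/3)x^4 + (47/9)x^3 + (119/9)x^2 + (683/81)x + 1102/243
(Δ ∘ E_{3/2} + M_x + (M_x + E_{2/3})) f = (14/3)x^5 + (13/3)x^4 + (113/9)x^3 + (713/9)x^2 + (10592/81)x + 92455/972

the result is g(x) = (14/3)x^5 + (13/3)x^4 + (113/9)x^3 + (713/9)x^2 + (10592/81)x + 92455/972


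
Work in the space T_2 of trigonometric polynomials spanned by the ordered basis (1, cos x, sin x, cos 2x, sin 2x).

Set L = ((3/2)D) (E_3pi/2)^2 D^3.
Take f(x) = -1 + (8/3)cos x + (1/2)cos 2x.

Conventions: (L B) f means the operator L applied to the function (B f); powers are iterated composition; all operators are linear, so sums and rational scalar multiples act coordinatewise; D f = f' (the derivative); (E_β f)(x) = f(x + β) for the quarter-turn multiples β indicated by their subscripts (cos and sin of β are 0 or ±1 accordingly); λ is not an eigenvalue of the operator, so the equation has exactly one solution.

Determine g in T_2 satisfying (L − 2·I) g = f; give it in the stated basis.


write g with unknown coordinates in the stated basis and equate coefficients in (L − 2·I) g = f
solving from the highest basis element down gives g = 1/2 - (16/21)cos x + (1/44)cos 2x
check: L g = (8/7)cos x + (6/11)cos 2x
so L g − 2·g = -1 + (8/3)cos x + (1/2)cos 2x = f ✓

g(x) = 1/2 - (16/21)cos x + (1/44)cos 2x


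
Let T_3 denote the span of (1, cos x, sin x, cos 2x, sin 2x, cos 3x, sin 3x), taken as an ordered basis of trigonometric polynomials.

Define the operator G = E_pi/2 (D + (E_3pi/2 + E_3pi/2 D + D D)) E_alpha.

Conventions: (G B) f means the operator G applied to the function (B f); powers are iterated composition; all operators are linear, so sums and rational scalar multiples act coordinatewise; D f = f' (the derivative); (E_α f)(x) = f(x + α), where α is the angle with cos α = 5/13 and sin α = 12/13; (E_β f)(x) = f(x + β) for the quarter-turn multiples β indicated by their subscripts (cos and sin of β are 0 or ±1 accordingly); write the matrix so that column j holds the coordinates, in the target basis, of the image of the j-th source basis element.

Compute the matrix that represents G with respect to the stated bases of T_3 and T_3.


image of 1: 1
image of cos x: 0
image of sin x: 0
image of cos 2x: -(595/169)cos 2x - (600/169)sin 2x
image of sin 2x: (600/169)cos 2x - (595/169)sin 2x
image of cos 3x: (1796/2197)cos 3x + (27732/2197)sin 3x
image of sin 3x: -(27732/2197)cos 3x + (1796/2197)sin 3x
each image's coordinates form column j of the matrix

the matrix is [[1, 0, 0, 0, 0, 0, 0]; [0, 0, 0, 0, 0, 0, 0]; [0, 0, 0, 0, 0, 0, 0]; [0, 0, 0, -595/169, 600/169, 0, 0]; [0, 0, 0, -600/169, -595/169, 0, 0]; [0, 0, 0, 0, 0, 1796/2197, -27732/2197]; [0, 0, 0, 0, 0, 27732/2197, 1796/2197]] (rows listed top to bottom)


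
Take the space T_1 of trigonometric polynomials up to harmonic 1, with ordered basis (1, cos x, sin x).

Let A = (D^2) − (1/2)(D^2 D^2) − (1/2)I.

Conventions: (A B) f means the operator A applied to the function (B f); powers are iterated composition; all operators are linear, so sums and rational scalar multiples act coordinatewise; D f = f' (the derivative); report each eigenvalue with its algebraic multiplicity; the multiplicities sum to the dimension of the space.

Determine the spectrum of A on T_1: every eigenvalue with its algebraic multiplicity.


λ = -2 (multiplicity 2), λ = -1/2 (multiplicity 1)

image of 1: -1/2
image of cos x: -2cos x
image of sin x: -2sin x
the matrix is diagonal; its diagonal is (-1/2, -2, -2)
for a triangular matrix the eigenvalues are the diagonal entries, with algebraic multiplicity their repetition count


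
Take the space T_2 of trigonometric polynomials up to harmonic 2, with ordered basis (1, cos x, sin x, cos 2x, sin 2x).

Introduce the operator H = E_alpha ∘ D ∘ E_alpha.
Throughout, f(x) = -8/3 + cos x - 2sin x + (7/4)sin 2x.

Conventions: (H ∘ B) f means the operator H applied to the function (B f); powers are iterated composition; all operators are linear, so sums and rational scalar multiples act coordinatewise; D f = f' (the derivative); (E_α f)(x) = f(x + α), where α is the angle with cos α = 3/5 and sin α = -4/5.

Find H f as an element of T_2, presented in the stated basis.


E_alpha f = -8/3 + (11/5)cos x - (2/5)sin x - (42/25)cos 2x - (49/100)sin 2x
D E_alpha f = -(2/5)cos x - (11/5)sin x - (49/50)cos 2x + (84/25)sin 2x
E_alpha (D ∘ E_alpha) f = (38/25)cos x - (41/25)sin x - (3689/1250)cos 2x - (1176/625)sin 2x

g(x) = (38/25)cos x - (41/25)sin x - (3689/1250)cos 2x - (1176/625)sin 2x


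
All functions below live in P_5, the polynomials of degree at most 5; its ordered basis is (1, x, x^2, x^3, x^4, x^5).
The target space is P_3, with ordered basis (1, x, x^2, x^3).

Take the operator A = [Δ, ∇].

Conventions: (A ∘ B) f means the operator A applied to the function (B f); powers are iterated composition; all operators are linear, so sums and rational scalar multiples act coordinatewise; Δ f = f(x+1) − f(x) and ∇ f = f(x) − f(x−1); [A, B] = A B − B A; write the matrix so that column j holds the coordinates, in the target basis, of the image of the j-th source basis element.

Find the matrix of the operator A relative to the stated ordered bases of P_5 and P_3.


the matrix is [[0, 0, 0, 0, 0, 0]; [0, 0, 0, 0, 0, 0]; [0, 0, 0, 0, 0, 0]; [0, 0, 0, 0, 0, 0]] (rows listed top to bottom)

image of 1: 0
image of x: 0
image of x^2: 0
image of x^3: 0
image of x^4: 0
image of x^5: 0
each image's coordinates form column j of the matrix


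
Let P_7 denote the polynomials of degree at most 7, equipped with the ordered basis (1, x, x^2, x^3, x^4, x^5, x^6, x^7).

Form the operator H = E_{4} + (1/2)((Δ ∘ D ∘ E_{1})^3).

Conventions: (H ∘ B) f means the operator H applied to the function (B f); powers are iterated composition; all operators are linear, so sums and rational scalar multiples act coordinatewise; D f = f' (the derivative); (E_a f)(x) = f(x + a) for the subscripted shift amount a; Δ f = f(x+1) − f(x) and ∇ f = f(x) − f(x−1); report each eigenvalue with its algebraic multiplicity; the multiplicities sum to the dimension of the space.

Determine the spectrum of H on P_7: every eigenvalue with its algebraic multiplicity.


λ = 1 (multiplicity 8)

image of 1: 1
image of x: x + 4
image of x^2: x^2 + 8x + 16
image of x^3: x^3 + 12x^2 + 48x + 64
image of x^4: x^4 + 16x^3 + 96x^2 + 256x + 256
image of x^5: x^5 + 20x^4 + 160x^3 + 640x^2 + 1280x + 1024
image of x^6: x^6 + 24x^5 + 240x^4 + 1280x^3 + 3840x^2 + 6144x + 4456
image of x^7: x^7 + 28x^6 + 336x^5 + 2240x^4 + 8960x^3 + 21504x^2 + 31192x + 27724
the matrix is upper triangular; its diagonal is (1, 1, 1, 1, 1, 1, 1, 1)
for a triangular matrix the eigenvalues are the diagonal entries, with algebraic multiplicity their repetition count


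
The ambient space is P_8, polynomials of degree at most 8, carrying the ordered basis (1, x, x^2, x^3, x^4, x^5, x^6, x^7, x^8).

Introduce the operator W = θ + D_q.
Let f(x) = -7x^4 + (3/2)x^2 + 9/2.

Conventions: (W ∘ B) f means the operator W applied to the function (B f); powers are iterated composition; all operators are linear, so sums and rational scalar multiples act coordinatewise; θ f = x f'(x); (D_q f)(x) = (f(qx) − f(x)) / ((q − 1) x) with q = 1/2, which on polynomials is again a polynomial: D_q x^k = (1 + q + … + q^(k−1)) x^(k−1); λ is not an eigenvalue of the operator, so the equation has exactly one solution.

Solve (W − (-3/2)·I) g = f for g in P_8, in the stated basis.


write g with unknown coordinates in the stated basis and equate coefficients in (W − (-3/2)·I) g = f
solving from the highest basis element down gives g = -(14/11)x^4 + (35/66)x^3 + (151/924)x^2 - (151/1540)x + 7081/2310
check: W g = -(56/11)x^4 - (35/44)x^3 + (773/616)x^2 + (453/3080)x - 151/1540
so W g − (-3/2)·g = -7x^4 + (3/2)x^2 + 9/2 = f ✓

the result is g(x) = -(14/11)x^4 + (35/66)x^3 + (151/924)x^2 - (151/1540)x + 7081/2310


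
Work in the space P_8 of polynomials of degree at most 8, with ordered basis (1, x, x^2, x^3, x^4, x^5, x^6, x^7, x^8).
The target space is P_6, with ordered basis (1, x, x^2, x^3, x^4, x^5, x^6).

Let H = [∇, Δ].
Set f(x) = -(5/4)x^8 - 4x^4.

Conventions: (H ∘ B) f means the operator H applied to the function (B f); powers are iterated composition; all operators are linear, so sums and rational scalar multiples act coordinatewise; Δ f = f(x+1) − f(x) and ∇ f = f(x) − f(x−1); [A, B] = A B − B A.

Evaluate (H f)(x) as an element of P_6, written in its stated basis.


the result is g(x) = 0

Δ f = -10x^7 - 35x^6 - 70x^5 - (175/2)x^4 - 86x^3 - 59x^2 - 26x - 21/4
∇ Δ f = -70x^6 - 175x^4 - 118x^2 - 21/2
∇ f = -10x^7 + 35x^6 - 70x^5 + (175/2)x^4 - 86x^3 + 59x^2 - 26x + 21/4
Δ ∇ f = -70x^6 - 175x^4 - 118x^2 - 21/2
[∇, Δ] f = 0


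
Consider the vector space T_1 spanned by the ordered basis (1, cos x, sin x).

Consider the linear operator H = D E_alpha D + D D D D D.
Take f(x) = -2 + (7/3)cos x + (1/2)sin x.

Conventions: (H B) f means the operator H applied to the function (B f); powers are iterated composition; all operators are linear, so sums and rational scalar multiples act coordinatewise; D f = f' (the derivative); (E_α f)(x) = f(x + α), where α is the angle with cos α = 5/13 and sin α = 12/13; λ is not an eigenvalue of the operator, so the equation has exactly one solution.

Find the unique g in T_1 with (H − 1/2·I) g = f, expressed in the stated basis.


write g with unknown coordinates in the stated basis and equate coefficients in (H − 1/2·I) g = f
solving from the highest basis element down gives g = 4 - (8/3)cos x - (1/3)sin x
check: H g = cos x + (1/3)sin x
so H g − 1/2·g = -2 + (7/3)cos x + (1/2)sin x = f ✓

the image equals g(x) = 4 - (8/3)cos x - (1/3)sin x


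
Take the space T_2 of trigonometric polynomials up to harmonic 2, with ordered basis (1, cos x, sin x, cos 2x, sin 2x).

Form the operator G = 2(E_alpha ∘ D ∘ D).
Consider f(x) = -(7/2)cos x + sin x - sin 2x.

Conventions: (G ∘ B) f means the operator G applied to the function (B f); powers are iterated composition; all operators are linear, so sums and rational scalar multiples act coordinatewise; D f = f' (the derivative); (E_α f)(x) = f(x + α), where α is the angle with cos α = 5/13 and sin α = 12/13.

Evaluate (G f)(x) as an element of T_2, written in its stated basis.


g(x) = (11/13)cos x - (94/13)sin x + (960/169)cos 2x - (952/169)sin 2x

D f = cos x + (7/2)sin x - 2cos 2x
D D f = (7/2)cos x - sin x + 4sin 2x
E_alpha D D f = (11/26)cos x - (47/13)sin x + (480/169)cos 2x - (476/169)sin 2x
(2(E_alpha ∘ D ∘ D)) f = (11/13)cos x - (94/13)sin x + (960/169)cos 2x - (952/169)sin 2x


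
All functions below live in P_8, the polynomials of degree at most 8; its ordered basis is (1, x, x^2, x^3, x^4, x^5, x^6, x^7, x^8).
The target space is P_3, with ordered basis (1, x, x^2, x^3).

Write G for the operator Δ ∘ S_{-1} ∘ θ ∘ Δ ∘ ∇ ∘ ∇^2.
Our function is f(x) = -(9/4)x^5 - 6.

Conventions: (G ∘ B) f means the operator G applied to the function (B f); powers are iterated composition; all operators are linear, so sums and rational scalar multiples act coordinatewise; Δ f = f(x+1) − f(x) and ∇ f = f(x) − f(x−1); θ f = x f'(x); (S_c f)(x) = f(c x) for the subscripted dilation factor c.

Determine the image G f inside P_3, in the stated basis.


∇ f = -(45/4)x^4 + (45/2)x^3 - (45/2)x^2 + (45/4)x - 9/4
∇ ∇ f = -45x^3 + 135x^2 - (315/2)x + 135/2
∇ ∇^2 f = -135x^2 + 405x - 675/2
Δ ∇ ∇^2 f = -270x + 270
θ Δ ∇ ∇^2 f = -270x
S_{-1} θ Δ ∇ ∇^2 f = 270x
Δ (S_{-1} ∘ θ ∘ Δ) ∇ ∇^2 f = 270

the image equals g(x) = 270


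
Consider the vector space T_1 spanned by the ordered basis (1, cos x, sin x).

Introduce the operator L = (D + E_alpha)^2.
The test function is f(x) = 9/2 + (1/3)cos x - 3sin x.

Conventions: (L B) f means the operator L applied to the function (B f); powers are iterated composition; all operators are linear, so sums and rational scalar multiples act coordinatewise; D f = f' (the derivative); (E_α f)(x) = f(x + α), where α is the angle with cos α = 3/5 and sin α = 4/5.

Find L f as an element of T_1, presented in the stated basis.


g(x) = 9/2 - (186/25)cos x + (198/25)sin x

D f = -3cos x - (1/3)sin x
E_alpha f = 9/2 - (11/5)cos x - (31/15)sin x
(D + E_alpha) f = 9/2 - (26/5)cos x - (12/5)sin x
D (D + E_alpha) f = -(12/5)cos x + (26/5)sin x
E_alpha (D + E_alpha) f = 9/2 - (126/25)cos x + (68/25)sin x
(D + E_alpha) (D + E_alpha) f = 9/2 - (186/25)cos x + (198/25)sin x


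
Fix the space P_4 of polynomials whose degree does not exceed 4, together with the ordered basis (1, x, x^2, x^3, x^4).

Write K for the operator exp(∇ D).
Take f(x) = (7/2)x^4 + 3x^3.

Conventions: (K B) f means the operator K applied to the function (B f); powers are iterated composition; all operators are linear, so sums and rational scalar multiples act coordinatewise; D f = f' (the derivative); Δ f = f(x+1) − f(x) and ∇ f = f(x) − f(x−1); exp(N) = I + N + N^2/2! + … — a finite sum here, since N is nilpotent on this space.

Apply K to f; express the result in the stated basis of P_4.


g(x) = (7/2)x^4 + 3x^3 + 42x^2 - 24x + 47

order-1 term: 42x^2 - 24x + 5
order-2 term: 42
the series for exp(∇ D) f terminates at order 2
exp(∇ D) f = (7/2)x^4 + 3x^3 + 42x^2 - 24x + 47


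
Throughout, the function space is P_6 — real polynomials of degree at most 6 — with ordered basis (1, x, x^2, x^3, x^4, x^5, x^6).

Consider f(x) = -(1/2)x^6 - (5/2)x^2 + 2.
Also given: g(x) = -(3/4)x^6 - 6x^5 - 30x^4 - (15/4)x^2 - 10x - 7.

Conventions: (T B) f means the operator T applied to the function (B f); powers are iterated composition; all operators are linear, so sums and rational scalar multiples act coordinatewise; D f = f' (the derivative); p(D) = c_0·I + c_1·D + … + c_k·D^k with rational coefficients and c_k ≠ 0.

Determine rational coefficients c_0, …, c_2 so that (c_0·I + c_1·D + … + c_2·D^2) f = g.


c_0 = 3/2, c_1 = 2, c_2 = 2

D^0 f = -(1/2)x^6 - (5/2)x^2 + 2
D^1 f = -3x^5 - 5x
D^2 f = -15x^4 - 5
matching coefficients of g against c_0 f + c_1 Df + … from the top degree down determines the c_i
solution: c_0 = 3/2, c_1 = 2, c_2 = 2


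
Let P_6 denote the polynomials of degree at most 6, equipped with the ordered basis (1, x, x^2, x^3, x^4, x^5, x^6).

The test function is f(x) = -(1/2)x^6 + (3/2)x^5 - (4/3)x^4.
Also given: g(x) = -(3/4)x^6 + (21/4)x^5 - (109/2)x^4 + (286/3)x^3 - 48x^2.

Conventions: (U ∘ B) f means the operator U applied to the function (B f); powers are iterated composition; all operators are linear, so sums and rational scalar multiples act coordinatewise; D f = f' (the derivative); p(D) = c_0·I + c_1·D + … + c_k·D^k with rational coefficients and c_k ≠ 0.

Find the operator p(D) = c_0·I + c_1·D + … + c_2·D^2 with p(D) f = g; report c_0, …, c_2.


c_0 = 3/2, c_1 = -1, c_2 = 3

D^0 f = -(1/2)x^6 + (3/2)x^5 - (4/3)x^4
D^1 f = -3x^5 + (15/2)x^4 - (16/3)x^3
D^2 f = -15x^4 + 30x^3 - 16x^2
matching coefficients of g against c_0 f + c_1 Df + … from the top degree down determines the c_i
solution: c_0 = 3/2, c_1 = -1, c_2 = 3


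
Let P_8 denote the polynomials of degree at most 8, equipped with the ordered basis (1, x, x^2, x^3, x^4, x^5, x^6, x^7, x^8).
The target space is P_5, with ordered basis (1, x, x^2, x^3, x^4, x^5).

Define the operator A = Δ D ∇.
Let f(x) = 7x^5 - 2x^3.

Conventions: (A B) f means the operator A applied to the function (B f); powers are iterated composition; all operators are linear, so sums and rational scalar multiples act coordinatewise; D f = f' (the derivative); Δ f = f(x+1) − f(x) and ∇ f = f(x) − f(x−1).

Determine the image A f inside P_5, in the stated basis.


the image equals g(x) = 420x^2 + 58

∇ f = 35x^4 - 70x^3 + 64x^2 - 29x + 5
D ∇ f = 140x^3 - 210x^2 + 128x - 29
Δ D ∇ f = 420x^2 + 58


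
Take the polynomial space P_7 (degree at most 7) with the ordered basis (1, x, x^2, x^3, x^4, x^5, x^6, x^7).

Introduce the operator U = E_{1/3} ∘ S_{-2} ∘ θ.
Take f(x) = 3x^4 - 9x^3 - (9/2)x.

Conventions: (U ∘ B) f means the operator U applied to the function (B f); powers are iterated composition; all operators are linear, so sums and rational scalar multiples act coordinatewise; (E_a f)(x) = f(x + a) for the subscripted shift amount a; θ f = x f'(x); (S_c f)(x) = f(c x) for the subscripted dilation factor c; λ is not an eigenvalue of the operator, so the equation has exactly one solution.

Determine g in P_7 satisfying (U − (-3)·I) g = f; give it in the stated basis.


g(x) = (3/67)x^4 + (859/1407)x^3 + (5976/5159)x^2 - (577447/92862)x - 650207/417879

write g with unknown coordinates in the stated basis and equate coefficients in (U − (-3)·I) g = f
solving from the highest basis element down gives g = (3/67)x^4 + (859/1407)x^3 + (5976/5159)x^2 - (577447/92862)x - 650207/417879
check: U g = (192/67)x^4 - (5080/469)x^3 - (17928/5159)x^2 + (219077/15477)x + 650207/139293
so U g − (-3)·g = 3x^4 - 9x^3 - (9/2)x = f ✓


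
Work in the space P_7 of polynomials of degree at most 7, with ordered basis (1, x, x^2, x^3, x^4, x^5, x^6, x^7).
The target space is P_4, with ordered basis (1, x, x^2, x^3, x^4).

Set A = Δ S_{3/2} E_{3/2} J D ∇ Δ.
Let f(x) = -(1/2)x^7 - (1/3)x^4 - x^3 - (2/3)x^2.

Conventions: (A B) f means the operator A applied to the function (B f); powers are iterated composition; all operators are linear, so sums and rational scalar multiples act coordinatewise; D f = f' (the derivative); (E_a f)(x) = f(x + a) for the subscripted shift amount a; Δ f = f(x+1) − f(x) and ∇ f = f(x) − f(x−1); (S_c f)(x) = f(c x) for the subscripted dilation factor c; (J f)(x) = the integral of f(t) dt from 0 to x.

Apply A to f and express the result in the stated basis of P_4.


Δ f = -(7/2)x^6 - (21/2)x^5 - (35/2)x^4 - (113/6)x^3 - (31/2)x^2 - (55/6)x - 5/2
∇ Δ f = -21x^5 - 35x^3 - 4x^2 - 13x - 2
D ∇ Δ f = -105x^4 - 105x^2 - 8x - 13
J D ∇ Δ f = -21x^5 - 35x^3 - 4x^2 - 13x
E_{3/2} (J D) ∇ Δ f = -21x^5 - (315/2)x^4 - (1015/2)x^3 - (3481/4)x^2 - (12685/16)x - 9795/32
S_{3/2} E_{3/2} (J D) ∇ Δ f = -(5103/32)x^5 - (25515/32)x^4 - (27405/16)x^3 - (31329/16)x^2 - (38055/32)x - 9795/32
Δ S_{3/2} E_{3/2} (J D) ∇ Δ f = -(25515/32)x^4 - (76545/16)x^3 - (184275/16)x^2 - (417321/32)x - 186141/32

the image equals g(x) = -(25515/32)x^4 - (76545/16)x^3 - (184275/16)x^2 - (417321/32)x - 186141/32


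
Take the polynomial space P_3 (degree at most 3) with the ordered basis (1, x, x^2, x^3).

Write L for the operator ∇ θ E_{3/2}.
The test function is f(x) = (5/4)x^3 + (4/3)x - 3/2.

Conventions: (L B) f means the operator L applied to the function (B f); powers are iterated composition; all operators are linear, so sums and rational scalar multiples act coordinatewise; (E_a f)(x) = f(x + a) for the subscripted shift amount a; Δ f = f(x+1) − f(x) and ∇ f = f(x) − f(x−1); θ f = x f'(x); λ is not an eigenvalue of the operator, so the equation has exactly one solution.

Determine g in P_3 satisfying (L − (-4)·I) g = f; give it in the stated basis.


the result is g(x) = (5/16)x^3 - (45/64)x^2 + (1/3)x - 131/384

write g with unknown coordinates in the stated basis and equate coefficients in (L − (-4)·I) g = f
solving from the highest basis element down gives g = (5/16)x^3 - (45/64)x^2 + (1/3)x - 131/384
check: L g = (45/16)x^2 - 13/96
so L g − (-4)·g = (5/4)x^3 + (4/3)x - 3/2 = f ✓


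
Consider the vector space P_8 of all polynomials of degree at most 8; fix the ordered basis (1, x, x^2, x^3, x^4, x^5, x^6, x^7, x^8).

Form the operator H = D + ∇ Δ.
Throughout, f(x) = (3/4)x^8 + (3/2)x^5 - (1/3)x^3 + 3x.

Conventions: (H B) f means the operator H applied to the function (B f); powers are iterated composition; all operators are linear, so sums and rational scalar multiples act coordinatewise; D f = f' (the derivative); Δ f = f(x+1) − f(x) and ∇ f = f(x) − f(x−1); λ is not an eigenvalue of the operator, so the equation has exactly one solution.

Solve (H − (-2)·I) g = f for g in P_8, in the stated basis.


the image equals g(x) = (3/8)x^8 - (3/2)x^7 - (21/4)x^6 + 48x^5 - (135/2)x^4 - (878/3)x^3 + (3649/4)x^2 - (1049/4)x - 2835/4

write g with unknown coordinates in the stated basis and equate coefficients in (H − (-2)·I) g = f
solving from the highest basis element down gives g = (3/8)x^8 - (3/2)x^7 - (21/4)x^6 + 48x^5 - (135/2)x^4 - (878/3)x^3 + (3649/4)x^2 - (1049/4)x - 2835/4
check: H g = 3x^7 + (21/2)x^6 - (189/2)x^5 + 135x^4 + 585x^3 - (3649/2)x^2 + (1055/2)x + 2835/2
so H g − (-2)·g = (3/4)x^8 + (3/2)x^5 - (1/3)x^3 + 3x = f ✓


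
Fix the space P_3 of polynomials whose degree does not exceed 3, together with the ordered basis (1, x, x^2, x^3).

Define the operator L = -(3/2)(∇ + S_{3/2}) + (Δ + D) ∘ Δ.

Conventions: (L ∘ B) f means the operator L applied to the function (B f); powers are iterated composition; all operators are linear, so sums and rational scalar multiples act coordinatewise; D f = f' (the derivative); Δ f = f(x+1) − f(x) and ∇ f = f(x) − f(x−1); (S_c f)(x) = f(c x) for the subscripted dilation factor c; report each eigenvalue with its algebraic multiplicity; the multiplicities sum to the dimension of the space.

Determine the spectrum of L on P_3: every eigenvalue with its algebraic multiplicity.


image of 1: -3/2
image of x: -(9/4)x - 3/2
image of x^2: -(27/8)x^2 - 3x + 11/2
image of x^3: -(81/16)x^3 - (9/2)x^2 + (33/2)x + 15/2
the matrix is upper triangular; its diagonal is (-3/2, -9/4, -27/8, -81/16)
for a triangular matrix the eigenvalues are the diagonal entries, with algebraic multiplicity their repetition count

λ = -81/16 (multiplicity 1), λ = -27/8 (multiplicity 1), λ = -9/4 (multiplicity 1), λ = -3/2 (multiplicity 1)


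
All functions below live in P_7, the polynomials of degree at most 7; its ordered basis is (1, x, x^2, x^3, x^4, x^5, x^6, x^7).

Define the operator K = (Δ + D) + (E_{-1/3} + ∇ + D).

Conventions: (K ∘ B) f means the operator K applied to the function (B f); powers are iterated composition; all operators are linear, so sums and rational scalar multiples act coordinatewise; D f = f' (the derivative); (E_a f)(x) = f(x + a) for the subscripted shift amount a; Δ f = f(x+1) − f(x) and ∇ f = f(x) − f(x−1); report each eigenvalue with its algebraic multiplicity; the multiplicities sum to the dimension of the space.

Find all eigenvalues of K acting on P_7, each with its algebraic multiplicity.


λ = 1 (multiplicity 8)

image of 1: 1
image of x: x + 11/3
image of x^2: x^2 + (22/3)x + 1/9
image of x^3: x^3 + 11x^2 + (1/3)x + 53/27
image of x^4: x^4 + (44/3)x^3 + (2/3)x^2 + (212/27)x + 1/81
image of x^5: x^5 + (55/3)x^4 + (10/9)x^3 + (530/27)x^2 + (5/81)x + 485/243
image of x^6: x^6 + 22x^5 + (5/3)x^4 + (1060/27)x^3 + (5/27)x^2 + (970/81)x + 1/729
image of x^7: x^7 + (77/3)x^6 + (7/3)x^5 + (1855/27)x^4 + (35/81)x^3 + (3395/81)x^2 + (7/729)x + 4373/2187
the matrix is upper triangular; its diagonal is (1, 1, 1, 1, 1, 1, 1, 1)
for a triangular matrix the eigenvalues are the diagonal entries, with algebraic multiplicity their repetition count


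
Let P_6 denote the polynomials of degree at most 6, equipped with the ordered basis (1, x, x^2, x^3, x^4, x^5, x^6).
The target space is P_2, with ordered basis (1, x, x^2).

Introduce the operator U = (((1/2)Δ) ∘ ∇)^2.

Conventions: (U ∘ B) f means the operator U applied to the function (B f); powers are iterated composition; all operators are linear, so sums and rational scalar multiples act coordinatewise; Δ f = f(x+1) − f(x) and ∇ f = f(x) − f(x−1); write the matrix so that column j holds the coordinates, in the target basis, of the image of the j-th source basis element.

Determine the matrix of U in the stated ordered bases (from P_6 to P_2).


image of 1: 0
image of x: 0
image of x^2: 0
image of x^3: 0
image of x^4: 6
image of x^5: 30x
image of x^6: 90x^2 + 30
each image's coordinates form column j of the matrix

the matrix is [[0, 0, 0, 0, 6, 0, 30]; [0, 0, 0, 0, 0, 30, 0]; [0, 0, 0, 0, 0, 0, 90]] (rows listed top to bottom)


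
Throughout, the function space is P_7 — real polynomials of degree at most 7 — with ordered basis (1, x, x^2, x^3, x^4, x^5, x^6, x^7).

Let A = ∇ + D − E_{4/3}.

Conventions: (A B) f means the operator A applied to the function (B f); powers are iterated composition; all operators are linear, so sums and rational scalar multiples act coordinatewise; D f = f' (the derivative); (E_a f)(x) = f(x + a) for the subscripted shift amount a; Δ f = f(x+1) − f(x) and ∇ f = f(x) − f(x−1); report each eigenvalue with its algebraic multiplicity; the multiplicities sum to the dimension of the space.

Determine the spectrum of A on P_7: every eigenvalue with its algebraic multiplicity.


λ = -1 (multiplicity 8)

image of 1: -1
image of x: -x + 2/3
image of x^2: -x^2 + (4/3)x - 25/9
image of x^3: -x^3 + 2x^2 - (25/3)x - 37/27
image of x^4: -x^4 + (8/3)x^3 - (50/3)x^2 - (148/27)x - 337/81
image of x^5: -x^5 + (10/3)x^4 - (250/9)x^3 - (370/27)x^2 - (1685/81)x - 781/243
image of x^6: -x^6 + 4x^5 - (125/3)x^4 - (740/27)x^3 - (1685/27)x^2 - (1562/81)x - 4825/729
image of x^7: -x^7 + (14/3)x^6 - (175/3)x^5 - (1295/27)x^4 - (11795/81)x^3 - (5467/81)x^2 - (33775/729)x - 14197/2187
the matrix is upper triangular; its diagonal is (-1, -1, -1, -1, -1, -1, -1, -1)
for a triangular matrix the eigenvalues are the diagonal entries, with algebraic multiplicity their repetition count


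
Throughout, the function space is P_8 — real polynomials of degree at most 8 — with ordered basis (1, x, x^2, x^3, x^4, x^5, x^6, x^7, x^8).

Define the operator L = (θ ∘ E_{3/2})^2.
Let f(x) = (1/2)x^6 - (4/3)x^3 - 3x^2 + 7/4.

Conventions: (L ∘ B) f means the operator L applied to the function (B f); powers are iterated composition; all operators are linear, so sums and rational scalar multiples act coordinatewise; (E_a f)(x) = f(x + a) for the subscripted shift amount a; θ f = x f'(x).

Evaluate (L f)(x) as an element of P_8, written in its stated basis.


the result is g(x) = 18x^6 + (495/2)x^5 + 1350x^4 + 3633x^3 + 4788x^2 + (4905/2)x

E_{3/2} f = (1/2)x^6 + (9/2)x^5 + (135/8)x^4 + (389/12)x^3 + (927/32)x^2 + (153/32)x - 487/128
θ E_{3/2} f = 3x^6 + (45/2)x^5 + (135/2)x^4 + (389/4)x^3 + (927/16)x^2 + (153/32)x
E_{3/2} (θ ∘ E_{3/2}) f = 3x^6 + (99/2)x^5 + (675/2)x^4 + 1211x^3 + 2394x^2 + (4905/2)x + 2025/2
θ E_{3/2} (θ ∘ E_{3/2}) f = 18x^6 + (495/2)x^5 + 1350x^4 + 3633x^3 + 4788x^2 + (4905/2)x


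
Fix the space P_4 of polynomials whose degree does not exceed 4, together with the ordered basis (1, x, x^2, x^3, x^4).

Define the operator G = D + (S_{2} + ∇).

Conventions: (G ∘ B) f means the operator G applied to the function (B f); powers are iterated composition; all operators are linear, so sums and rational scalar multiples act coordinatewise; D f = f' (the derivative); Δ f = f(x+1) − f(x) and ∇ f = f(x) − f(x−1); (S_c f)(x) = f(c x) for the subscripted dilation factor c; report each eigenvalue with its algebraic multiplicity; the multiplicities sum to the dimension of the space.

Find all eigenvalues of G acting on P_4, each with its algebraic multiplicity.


image of 1: 1
image of x: 2x + 2
image of x^2: 4x^2 + 4x - 1
image of x^3: 8x^3 + 6x^2 - 3x + 1
image of x^4: 16x^4 + 8x^3 - 6x^2 + 4x - 1
the matrix is upper triangular; its diagonal is (1, 2, 4, 8, 16)
for a triangular matrix the eigenvalues are the diagonal entries, with algebraic multiplicity their repetition count

λ = 1 (multiplicity 1), λ = 2 (multiplicity 1), λ = 4 (multiplicity 1), λ = 8 (multiplicity 1), λ = 16 (multiplicity 1)


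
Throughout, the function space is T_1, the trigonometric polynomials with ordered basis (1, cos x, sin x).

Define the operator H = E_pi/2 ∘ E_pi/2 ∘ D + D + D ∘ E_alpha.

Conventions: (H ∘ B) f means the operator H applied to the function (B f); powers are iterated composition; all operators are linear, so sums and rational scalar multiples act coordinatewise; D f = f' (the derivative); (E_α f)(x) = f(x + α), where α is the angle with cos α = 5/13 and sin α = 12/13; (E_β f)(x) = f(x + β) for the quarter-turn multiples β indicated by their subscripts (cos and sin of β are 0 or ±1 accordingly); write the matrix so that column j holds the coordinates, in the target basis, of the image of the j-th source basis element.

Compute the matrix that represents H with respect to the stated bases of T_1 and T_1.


image of 1: 0
image of cos x: -(12/13)cos x - (5/13)sin x
image of sin x: (5/13)cos x - (12/13)sin x
each image's coordinates form column j of the matrix

the matrix is [[0, 0, 0]; [0, -12/13, 5/13]; [0, -5/13, -12/13]] (rows listed top to bottom)


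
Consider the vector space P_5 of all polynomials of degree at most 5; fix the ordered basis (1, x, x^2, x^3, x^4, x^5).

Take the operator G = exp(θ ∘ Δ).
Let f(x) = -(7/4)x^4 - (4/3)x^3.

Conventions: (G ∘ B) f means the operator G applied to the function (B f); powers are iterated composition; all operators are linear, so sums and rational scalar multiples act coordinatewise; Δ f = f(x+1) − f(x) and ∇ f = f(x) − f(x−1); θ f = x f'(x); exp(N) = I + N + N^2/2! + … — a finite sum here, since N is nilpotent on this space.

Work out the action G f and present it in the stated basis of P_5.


order-1 term: -21x^3 - 29x^2 - 11x
order-2 term: -63x^2 - (121/2)x
order-3 term: -42x
the series for exp(θ ∘ Δ) f terminates at order 3
exp(θ ∘ Δ) f = -(7/4)x^4 - (67/3)x^3 - 92x^2 - (227/2)x

g(x) = -(7/4)x^4 - (67/3)x^3 - 92x^2 - (227/2)x


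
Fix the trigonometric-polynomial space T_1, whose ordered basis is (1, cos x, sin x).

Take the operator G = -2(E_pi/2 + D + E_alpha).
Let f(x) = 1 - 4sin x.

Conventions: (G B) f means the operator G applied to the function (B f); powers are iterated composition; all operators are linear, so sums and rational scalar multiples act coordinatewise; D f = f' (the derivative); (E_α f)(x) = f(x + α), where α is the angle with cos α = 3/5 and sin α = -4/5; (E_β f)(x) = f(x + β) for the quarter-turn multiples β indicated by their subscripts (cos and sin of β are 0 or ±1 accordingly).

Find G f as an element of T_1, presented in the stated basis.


E_pi/2 f = 1 - 4cos x
D f = -4cos x
E_alpha f = 1 + (16/5)cos x - (12/5)sin x
(E_pi/2 + D + E_alpha) f = 2 - (24/5)cos x - (12/5)sin x
(-2(E_pi/2 + D + E_alpha)) f = -4 + (48/5)cos x + (24/5)sin x

the result is g(x) = -4 + (48/5)cos x + (24/5)sin x


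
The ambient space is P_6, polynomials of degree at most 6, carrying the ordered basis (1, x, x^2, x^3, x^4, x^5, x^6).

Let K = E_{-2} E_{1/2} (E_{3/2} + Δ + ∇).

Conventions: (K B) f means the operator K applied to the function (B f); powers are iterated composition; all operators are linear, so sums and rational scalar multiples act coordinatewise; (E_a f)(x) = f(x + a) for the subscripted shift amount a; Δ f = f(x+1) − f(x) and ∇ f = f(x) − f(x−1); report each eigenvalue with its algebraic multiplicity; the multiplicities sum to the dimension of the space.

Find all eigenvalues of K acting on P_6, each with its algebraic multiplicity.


λ = 1 (multiplicity 7)

image of 1: 1
image of x: x + 2
image of x^2: x^2 + 4x - 6
image of x^3: x^3 + 6x^2 - 18x + 31/2
image of x^4: x^4 + 8x^3 - 36x^2 + 62x - 39
image of x^5: x^5 + 10x^4 - 60x^3 + 155x^2 - 195x + 781/8
image of x^6: x^6 + 12x^5 - 90x^4 + 310x^3 - 585x^2 + (2343/4)x - 1953/8
the matrix is upper triangular; its diagonal is (1, 1, 1, 1, 1, 1, 1)
for a triangular matrix the eigenvalues are the diagonal entries, with algebraic multiplicity their repetition count
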